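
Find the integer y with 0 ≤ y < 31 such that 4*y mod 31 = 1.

8

Run the extended Euclidean algorithm:
31 = 7×4 + 3
4 = 1×3 + 1
3 = 3×1 + 0
gcd(4, 31) = 1, so the inverse exists.
Back-substitute for 1:
1 = 1×4 − 1×3
  = −1×31 + 8×4
So 4⁻¹ ≡ 8 (mod 31).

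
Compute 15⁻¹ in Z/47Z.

47 = 3×15 + 2
15 = 7×2 + 1
2 = 2×1 + 0
gcd(15, 47) = 1, so the inverse exists.
Back-substitute for 1:
1 = 1×15 − 7×2
  = −7×47 + 22×15
So 15⁻¹ ≡ 22 (mod 47).

22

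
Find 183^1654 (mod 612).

Compute successive squares:
1654 in binary is 11001110110, i.e. 1654 = 1024 + 512 + 64 + 32 + 16 + 4 + 2.
183^1 ≡ 183 (mod 612)
183^2 ≡ 183^2 = 33489 ≡ 441 (mod 612)
183^4 ≡ 441^2 = 194481 ≡ 477 (mod 612)
183^8 ≡ 477^2 = 227529 ≡ 477 (mod 612)
183^16 ≡ 477^2 = 227529 ≡ 477 (mod 612)
183^32 ≡ 477^2 = 227529 ≡ 477 (mod 612)
183^64 ≡ 477^2 = 227529 ≡ 477 (mod 612)
183^128 ≡ 477^2 = 227529 ≡ 477 (mod 612)
183^256 ≡ 477^2 = 227529 ≡ 477 (mod 612)
183^512 ≡ 477^2 = 227529 ≡ 477 (mod 612)
183^1024 ≡ 477^2 = 227529 ≡ 477 (mod 612)
183^1654 = 183^1024 × 183^512 × 183^64 × 183^32 × 183^16 × 183^4 × 183^2 ≡ 477 × 477 × 477 × 477 × 477 × 477 × 441 (mod 612).
Accumulate the product:
477 × 477 = 227529 ≡ 477
477 × 477 = 227529 ≡ 477
477 × 477 = 227529 ≡ 477
477 × 477 = 227529 ≡ 477
477 × 477 = 227529 ≡ 477
477 × 441 = 210357 ≡ 441

441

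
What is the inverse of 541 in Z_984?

733

Run the extended Euclidean algorithm:
984 = 1×541 + 443
541 = 1×443 + 98
443 = 4×98 + 51
98 = 1×51 + 47
51 = 1×47 + 4
47 = 11×4 + 3
4 = 1×3 + 1
3 = 3×1 + 0
gcd(541, 984) = 1, so the inverse exists.
Bézout: 1 = 138×984 − 251×541.
So 541⁻¹ ≡ −251 ≡ 733 (mod 984).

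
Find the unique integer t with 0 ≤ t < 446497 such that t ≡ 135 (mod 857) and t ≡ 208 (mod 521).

857⁻¹ mod 521: 857×383 ≡ 1 (mod 521), so 857⁻¹ ≡ 383.
t = 135 + 857×((208 − 135)×383 mod 521) = 135 + 857×346 = 296657.
Check: 296657 mod 857 = 135, 296657 mod 521 = 208. ✓

296657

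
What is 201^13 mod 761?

138

By square-and-multiply:
201^1 ≡ 201 (mod 761)
201^2 ≡ 201^2 = 40401 ≡ 68 (mod 761)
201^4 ≡ 68^2 = 4624 ≡ 58 (mod 761)
201^8 ≡ 58^2 = 3364 ≡ 320 (mod 761)
201^13 = 201^8 × 201^4 × 201^1 ≡ 320 × 58 × 201 (mod 761).
Accumulate the product:
320 × 58 = 18560 ≡ 296
296 × 201 = 59496 ≡ 138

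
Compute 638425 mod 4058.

1319

638425 = 157×4058 + 1319, so 638425 ≡ 1319 (mod 4058).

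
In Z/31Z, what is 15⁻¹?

29

Apply the Euclidean algorithm and back-substitute:
31 = 2·15 + 1
15 = 15·1 + 0
gcd(15, 31) = 1, so the inverse exists.
Bézout: 1 = 1·31 − 2·15.
So 15⁻¹ ≡ −2 ≡ 29 (mod 31).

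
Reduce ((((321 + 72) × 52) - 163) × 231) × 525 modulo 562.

321 + 72 = 393
393 × 52 = 20436 ≡ 204 (mod 562)
204 - 163 = 41
41 × 231 = 9471 ≡ 479 (mod 562)
479 × 525 = 251475 ≡ 261 (mod 562)

261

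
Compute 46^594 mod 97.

594 in binary is 1001010010, i.e. 594 = 512 + 64 + 16 + 2.
46^1 ≡ 46 (mod 97)
46^2 ≡ 46^2 = 2116 ≡ 79 (mod 97)
46^4 ≡ 79^2 = 6241 ≡ 33 (mod 97)
46^8 ≡ 33^2 = 1089 ≡ 22 (mod 97)
46^16 ≡ 22^2 = 484 ≡ 96 (mod 97)
46^32 ≡ 96^2 = 9216 ≡ 1 (mod 97)
46^64 ≡ 1^2 = 1 (mod 97)
46^128 ≡ 1^2 = 1 (mod 97)
46^256 ≡ 1^2 = 1 (mod 97)
46^512 ≡ 1^2 = 1 (mod 97)
46^594 = 46^512 · 46^64 · 46^16 · 46^2 ≡ 1 · 1 · 96 · 79 (mod 97).
Accumulate the product:
1 · 1 = 1
1 · 96 = 96
96 · 79 = 7584 ≡ 18

18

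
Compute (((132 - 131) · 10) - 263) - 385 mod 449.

132 - 131 = 1
1 · 10 = 10
10 - 263 = -253 ≡ 196 (mod 449)
196 - 385 = -189 ≡ 260 (mod 449)

260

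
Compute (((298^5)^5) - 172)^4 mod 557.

444

(298)^5 ≡ 477 (mod 557)
(477)^5 ≡ 365 (mod 557)
365 - 172 = 193
(193)^4 ≡ 444 (mod 557)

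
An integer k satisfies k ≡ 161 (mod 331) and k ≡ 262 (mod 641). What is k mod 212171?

164999

331⁻¹ mod 641: 331×519 ≡ 1 (mod 641), so 331⁻¹ ≡ 519.
k = 161 + 331×((262 − 161)×519 mod 641) = 161 + 331×498 = 164999.
Check: 164999 mod 331 = 161, 164999 mod 641 = 262. ✓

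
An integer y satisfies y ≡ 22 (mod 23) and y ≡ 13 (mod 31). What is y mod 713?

137

23⁻¹ mod 31: 23*27 ≡ 1 (mod 31), so 23⁻¹ ≡ 27.
y = 22 + 23*((13 − 22)*27 mod 31) = 22 + 23*5 = 137.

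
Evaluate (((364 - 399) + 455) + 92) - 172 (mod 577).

340

364 - 399 = -35 ≡ 542 (mod 577)
542 + 455 = 997 ≡ 420 (mod 577)
420 + 92 = 512
512 - 172 = 340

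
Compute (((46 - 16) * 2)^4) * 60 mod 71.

48

46 - 16 = 30
30 * 2 = 60
(60)^4 ≡ 15 (mod 71)
15 * 60 = 900 ≡ 48 (mod 71)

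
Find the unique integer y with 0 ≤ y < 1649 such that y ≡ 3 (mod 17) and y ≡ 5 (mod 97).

1363

17⁻¹ mod 97: 17*40 ≡ 1 (mod 97), so 17⁻¹ ≡ 40.
y = 3 + 17*((5 − 3)*40 mod 97) = 3 + 17*80 = 1363.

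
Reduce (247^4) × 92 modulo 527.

61

(247)^4 ≡ 373 (mod 527)
373 × 92 = 34316 ≡ 61 (mod 527)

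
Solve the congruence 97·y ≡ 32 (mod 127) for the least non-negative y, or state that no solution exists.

109

gcd(97, 127) = 1, so a unique solution mod 127 exists.
97⁻¹ ≡ 55 (mod 127).
y ≡ 55·32 ≡ 109 (mod 127).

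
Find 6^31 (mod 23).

Compute successive squares:
6^1 ≡ 6 (mod 23)
6^2 ≡ 6^2 = 36 ≡ 13 (mod 23)
6^4 ≡ 13^2 = 169 ≡ 8 (mod 23)
6^8 ≡ 8^2 = 64 ≡ 18 (mod 23)
6^16 ≡ 18^2 = 324 ≡ 2 (mod 23)
6^31 = 6^16 * 6^8 * 6^4 * 6^2 * 6^1 ≡ 2 * 18 * 8 * 13 * 6 (mod 23).
Accumulate the product:
2 * 18 = 36 ≡ 13
13 * 8 = 104 ≡ 12
12 * 13 = 156 ≡ 18
18 * 6 = 108 ≡ 16

16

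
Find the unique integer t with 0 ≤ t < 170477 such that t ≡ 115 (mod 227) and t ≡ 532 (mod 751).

227⁻¹ mod 751: 227*354 ≡ 1 (mod 751), so 227⁻¹ ≡ 354.
t = 115 + 227*((532 − 115)*354 mod 751) = 115 + 227*422 = 95909.

95909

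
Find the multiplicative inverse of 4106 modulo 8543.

Apply the Euclidean algorithm and back-substitute:
8543 = 2*4106 + 331
4106 = 12*331 + 134
331 = 2*134 + 63
134 = 2*63 + 8
63 = 7*8 + 7
8 = 1*7 + 1
7 = 7*1 + 0
gcd(4106, 8543) = 1, so the inverse exists.
Back-substitute for 1:
1 = 1*8 − 1*7
  = −1*63 + 8*8
  = 8*134 − 17*63
  = −17*331 + 42*134
  = 42*4106 − 521*331
  = −521*8543 + 1084*4106
So 4106⁻¹ ≡ 1084 (mod 8543).

1084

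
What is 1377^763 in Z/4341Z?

1377^1 ≡ 1377 (mod 4341)
1377^2 ≡ 1377^2 = 1896129 ≡ 3453 (mod 4341)
1377^4 ≡ 3453^2 = 11923209 ≡ 2823 (mod 4341)
1377^8 ≡ 2823^2 = 7969329 ≡ 3594 (mod 4341)
1377^16 ≡ 3594^2 = 12916836 ≡ 2361 (mod 4341)
1377^32 ≡ 2361^2 = 5574321 ≡ 477 (mod 4341)
1377^64 ≡ 477^2 = 227529 ≡ 1797 (mod 4341)
1377^128 ≡ 1797^2 = 3229209 ≡ 3846 (mod 4341)
1377^256 ≡ 3846^2 = 14791716 ≡ 1929 (mod 4341)
1377^512 ≡ 1929^2 = 3721041 ≡ 804 (mod 4341)
1377^763 = 1377^512 · 1377^128 · 1377^64 · 1377^32 · 1377^16 · 1377^8 · 1377^2 · 1377^1 ≡ 804 · 3846 · 1797 · 477 · 2361 · 3594 · 3453 · 1377 (mod 4341).
Accumulate the product:
804 · 3846 = 3092184 ≡ 1392
1392 · 1797 = 2501424 ≡ 1008
1008 · 477 = 480816 ≡ 3306
3306 · 2361 = 7805466 ≡ 348
348 · 3594 = 1250712 ≡ 504
504 · 3453 = 1740312 ≡ 3912
3912 · 1377 = 5386824 ≡ 3984

3984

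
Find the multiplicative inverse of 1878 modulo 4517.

3134

Run the extended Euclidean algorithm:
4517 = 2·1878 + 761
1878 = 2·761 + 356
761 = 2·356 + 49
356 = 7·49 + 13
49 = 3·13 + 10
13 = 1·10 + 3
10 = 3·3 + 1
3 = 3·1 + 0
gcd(1878, 4517) = 1, so the inverse exists.
Bézout: 1 = 575·4517 − 1383·1878.
So 1878⁻¹ ≡ −1383 ≡ 3134 (mod 4517).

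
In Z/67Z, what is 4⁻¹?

17

Run the extended Euclidean algorithm:
67 = 16×4 + 3
4 = 1×3 + 1
3 = 3×1 + 0
gcd(4, 67) = 1, so the inverse exists.
Bézout: 1 = −1×67 + 17×4.
So 4⁻¹ ≡ 17 (mod 67).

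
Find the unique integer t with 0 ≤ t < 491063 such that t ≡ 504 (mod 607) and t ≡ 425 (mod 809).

299755

607⁻¹ mod 809: 607·4 ≡ 1 (mod 809), so 607⁻¹ ≡ 4.
t = 504 + 607·((425 − 504)·4 mod 809) = 504 + 607·493 = 299755.
Check: 299755 mod 607 = 504, 299755 mod 809 = 425. ✓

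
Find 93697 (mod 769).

93697 = 121·769 + 648, so 93697 ≡ 648 (mod 769).

648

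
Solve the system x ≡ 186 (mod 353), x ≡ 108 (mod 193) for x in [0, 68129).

353⁻¹ mod 193: 353*76 ≡ 1 (mod 193), so 353⁻¹ ≡ 76.
x = 186 + 353*((108 − 186)*76 mod 193) = 186 + 353*55 = 19601.

19601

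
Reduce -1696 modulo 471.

188

-1696 = -4*471 + 188, so -1696 ≡ 188 (mod 471).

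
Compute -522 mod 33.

6

-522 = -16*33 + 6, so -522 ≡ 6 (mod 33).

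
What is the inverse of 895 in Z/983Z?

Run the extended Euclidean algorithm:
983 = 1·895 + 88
895 = 10·88 + 15
88 = 5·15 + 13
15 = 1·13 + 2
13 = 6·2 + 1
2 = 2·1 + 0
gcd(895, 983) = 1, so the inverse exists.
Bézout: 1 = 417·983 − 458·895.
So 895⁻¹ ≡ −458 ≡ 525 (mod 983).

525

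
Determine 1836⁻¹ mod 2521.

Run the extended Euclidean algorithm:
2521 = 1*1836 + 685
1836 = 2*685 + 466
685 = 1*466 + 219
466 = 2*219 + 28
219 = 7*28 + 23
28 = 1*23 + 5
23 = 4*5 + 3
5 = 1*3 + 2
3 = 1*2 + 1
2 = 2*1 + 0
gcd(1836, 2521) = 1, so the inverse exists.
Bézout: 1 = 721*2521 − 990*1836.
So 1836⁻¹ ≡ −990 ≡ 1531 (mod 2521).

1531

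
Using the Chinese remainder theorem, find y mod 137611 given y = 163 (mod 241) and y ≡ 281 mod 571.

24263

241⁻¹ mod 571: 241×417 ≡ 1 (mod 571), so 241⁻¹ ≡ 417.
y = 163 + 241×((281 − 163)×417 mod 571) = 163 + 241×100 = 24263.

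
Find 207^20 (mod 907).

Compute successive squares:
20 in binary is 10100, i.e. 20 = 16 + 4.
207^1 ≡ 207 (mod 907)
207^2 ≡ 207^2 = 42849 ≡ 220 (mod 907)
207^4 ≡ 220^2 = 48400 ≡ 329 (mod 907)
207^8 ≡ 329^2 = 108241 ≡ 308 (mod 907)
207^16 ≡ 308^2 = 94864 ≡ 536 (mod 907)
207^20 = 207^16 × 207^4 ≡ 536 × 329 (mod 907).
536 × 329 = 176344 ≡ 386 (mod 907).

386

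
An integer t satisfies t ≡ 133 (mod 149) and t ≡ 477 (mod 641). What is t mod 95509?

61372

149⁻¹ mod 641: 149×413 ≡ 1 (mod 641), so 149⁻¹ ≡ 413.
t = 133 + 149×((477 − 133)×413 mod 641) = 133 + 149×411 = 61372.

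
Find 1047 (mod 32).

23

1047 = 32·32 + 23, so 1047 ≡ 23 (mod 32).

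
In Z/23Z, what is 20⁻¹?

By the extended Euclidean algorithm:
23 = 1*20 + 3
20 = 6*3 + 2
3 = 1*2 + 1
2 = 2*1 + 0
gcd(20, 23) = 1, so the inverse exists.
Back-substitute for 1:
1 = 1*3 − 1*2
  = −1*20 + 7*3
  = 7*23 − 8*20
So 20⁻¹ ≡ −8 ≡ 15 (mod 23).

15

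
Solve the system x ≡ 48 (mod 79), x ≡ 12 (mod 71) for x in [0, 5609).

79⁻¹ mod 71: 79·9 ≡ 1 (mod 71), so 79⁻¹ ≡ 9.
x = 48 + 79·((12 − 48)·9 mod 71) = 48 + 79·31 = 2497.

2497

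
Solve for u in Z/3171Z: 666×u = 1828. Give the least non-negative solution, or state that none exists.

no solution

gcd(666, 3171) = 3, and 3 does not divide 1828.
So the congruence has no solution.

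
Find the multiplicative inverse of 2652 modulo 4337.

2543

Run the extended Euclidean algorithm:
4337 = 1*2652 + 1685
2652 = 1*1685 + 967
1685 = 1*967 + 718
967 = 1*718 + 249
718 = 2*249 + 220
249 = 1*220 + 29
220 = 7*29 + 17
29 = 1*17 + 12
17 = 1*12 + 5
12 = 2*5 + 2
5 = 2*2 + 1
2 = 2*1 + 0
gcd(2652, 4337) = 1, so the inverse exists.
Back-substitute for 1:
1 = 1*5 − 2*2
  = −2*12 + 5*5
  = 5*17 − 7*12
  = −7*29 + 12*17
  = 12*220 − 91*29
  = −91*249 + 103*220
  = 103*718 − 297*249
  = −297*967 + 400*718
  = 400*1685 − 697*967
  = −697*2652 + 1097*1685
  = 1097*4337 − 1794*2652
So 2652⁻¹ ≡ −1794 ≡ 2543 (mod 4337).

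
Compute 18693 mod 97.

69

18693 = 192·97 + 69, so 18693 ≡ 69 (mod 97).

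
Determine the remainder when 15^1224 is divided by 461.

26

1224 in binary is 10011001000, i.e. 1224 = 1024 + 128 + 64 + 8.
15^1 ≡ 15 (mod 461)
15^2 ≡ 15^2 = 225 (mod 461)
15^4 ≡ 225^2 = 50625 ≡ 376 (mod 461)
15^8 ≡ 376^2 = 141376 ≡ 310 (mod 461)
15^16 ≡ 310^2 = 96100 ≡ 212 (mod 461)
15^32 ≡ 212^2 = 44944 ≡ 227 (mod 461)
15^64 ≡ 227^2 = 51529 ≡ 358 (mod 461)
15^128 ≡ 358^2 = 128164 ≡ 6 (mod 461)
15^256 ≡ 6^2 = 36 (mod 461)
15^512 ≡ 36^2 = 1296 ≡ 374 (mod 461)
15^1024 ≡ 374^2 = 139876 ≡ 193 (mod 461)
15^1224 = 15^1024 * 15^128 * 15^64 * 15^8 ≡ 193 * 6 * 358 * 310 (mod 461).
Accumulate the product:
193 * 6 = 1158 ≡ 236
236 * 358 = 84488 ≡ 125
125 * 310 = 38750 ≡ 26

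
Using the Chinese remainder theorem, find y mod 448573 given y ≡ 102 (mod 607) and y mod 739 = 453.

607⁻¹ mod 739: 607*711 ≡ 1 (mod 739), so 607⁻¹ ≡ 711.
y = 102 + 607*((453 − 102)*711 mod 739) = 102 + 607*518 = 314528.

314528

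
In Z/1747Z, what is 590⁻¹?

1747 = 2×590 + 567
590 = 1×567 + 23
567 = 24×23 + 15
23 = 1×15 + 8
15 = 1×8 + 7
8 = 1×7 + 1
7 = 7×1 + 0
gcd(590, 1747) = 1, so the inverse exists.
Bézout: 1 = −77×1747 + 228×590.
So 590⁻¹ ≡ 228 (mod 1747).

228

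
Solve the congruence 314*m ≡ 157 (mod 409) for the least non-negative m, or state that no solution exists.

205

gcd(314, 409) = 1, so a unique solution mod 409 exists.
314⁻¹ ≡ 254 (mod 409).
m ≡ 254*157 ≡ 205 (mod 409).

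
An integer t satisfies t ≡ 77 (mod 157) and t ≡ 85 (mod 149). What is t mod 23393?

234

157⁻¹ mod 149: 157*56 ≡ 1 (mod 149), so 157⁻¹ ≡ 56.
t = 77 + 157*((85 − 77)*56 mod 149) = 77 + 157*1 = 234.
Check: 234 mod 157 = 77, 234 mod 149 = 85. ✓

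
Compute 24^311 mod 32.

0

Compute successive squares:
311 in binary is 100110111, i.e. 311 = 256 + 32 + 16 + 4 + 2 + 1.
24^1 ≡ 24 (mod 32)
24^2 ≡ 24^2 = 576 ≡ 0 (mod 32)
24^4 ≡ 0^2 = 0 (mod 32)
24^8 ≡ 0^2 = 0 (mod 32)
24^16 ≡ 0^2 = 0 (mod 32)
24^32 ≡ 0^2 = 0 (mod 32)
24^64 ≡ 0^2 = 0 (mod 32)
24^128 ≡ 0^2 = 0 (mod 32)
24^256 ≡ 0^2 = 0 (mod 32)
24^311 = 24^256 * 24^32 * 24^16 * 24^4 * 24^2 * 24^1 ≡ 0 * 0 * 0 * 0 * 0 * 24 (mod 32).
Accumulate the product:
0 * 0 = 0
0 * 0 = 0
0 * 0 = 0
0 * 0 = 0
0 * 24 = 0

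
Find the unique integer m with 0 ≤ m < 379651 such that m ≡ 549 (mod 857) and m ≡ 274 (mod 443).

270504

857⁻¹ mod 443: 857·168 ≡ 1 (mod 443), so 857⁻¹ ≡ 168.
m = 549 + 857·((274 − 549)·168 mod 443) = 549 + 857·315 = 270504.
Check: 270504 mod 857 = 549, 270504 mod 443 = 274. ✓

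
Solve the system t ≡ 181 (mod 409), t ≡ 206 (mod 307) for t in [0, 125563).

95069

409⁻¹ mod 307: 409×304 ≡ 1 (mod 307), so 409⁻¹ ≡ 304.
t = 181 + 409×((206 − 181)×304 mod 307) = 181 + 409×232 = 95069.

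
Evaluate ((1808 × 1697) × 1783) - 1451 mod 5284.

4737

1808 × 1697 = 3068176 ≡ 3456 (mod 5284)
3456 × 1783 = 6162048 ≡ 904 (mod 5284)
904 - 1451 = -547 ≡ 4737 (mod 5284)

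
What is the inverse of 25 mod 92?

81

Apply the Euclidean algorithm and back-substitute:
92 = 3·25 + 17
25 = 1·17 + 8
17 = 2·8 + 1
8 = 8·1 + 0
gcd(25, 92) = 1, so the inverse exists.
Back-substitute for 1:
1 = 1·17 − 2·8
  = −2·25 + 3·17
  = 3·92 − 11·25
So 25⁻¹ ≡ −11 ≡ 81 (mod 92).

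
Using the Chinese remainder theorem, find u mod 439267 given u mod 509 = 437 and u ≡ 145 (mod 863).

509⁻¹ mod 863: 509×451 ≡ 1 (mod 863), so 509⁻¹ ≡ 451.
u = 437 + 509×((145 − 437)×451 mod 863) = 437 + 509×347 = 177060.

177060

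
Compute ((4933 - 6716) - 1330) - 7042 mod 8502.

4933 - 6716 = -1783 ≡ 6719 (mod 8502)
6719 - 1330 = 5389
5389 - 7042 = -1653 ≡ 6849 (mod 8502)

6849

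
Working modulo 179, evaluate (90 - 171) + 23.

90 - 171 = -81 ≡ 98 (mod 179)
98 + 23 = 121

121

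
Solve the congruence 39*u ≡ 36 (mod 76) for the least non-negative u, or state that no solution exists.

36

gcd(39, 76) = 1, so a unique solution mod 76 exists.
39⁻¹ ≡ 39 (mod 76).
u ≡ 39*36 ≡ 36 (mod 76).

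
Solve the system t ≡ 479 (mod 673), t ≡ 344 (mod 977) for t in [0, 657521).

400914

673⁻¹ mod 977: 673×466 ≡ 1 (mod 977), so 673⁻¹ ≡ 466.
t = 479 + 673×((344 − 479)×466 mod 977) = 479 + 673×595 = 400914.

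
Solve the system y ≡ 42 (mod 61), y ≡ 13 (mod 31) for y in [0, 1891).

61⁻¹ mod 31: 61*30 ≡ 1 (mod 31), so 61⁻¹ ≡ 30.
y = 42 + 61*((13 − 42)*30 mod 31) = 42 + 61*29 = 1811.

1811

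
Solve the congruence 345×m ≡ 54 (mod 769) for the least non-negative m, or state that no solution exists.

388

gcd(345, 769) = 1, so a unique solution mod 769 exists.
345⁻¹ ≡ 292 (mod 769).
m ≡ 292×54 ≡ 388 (mod 769).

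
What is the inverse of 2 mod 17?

9

Apply the Euclidean algorithm and back-substitute:
17 = 8·2 + 1
2 = 2·1 + 0
gcd(2, 17) = 1, so the inverse exists.
Bézout: 1 = 1·17 − 8·2.
So 2⁻¹ ≡ −8 ≡ 9 (mod 17).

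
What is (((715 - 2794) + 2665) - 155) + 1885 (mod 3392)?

2316

715 - 2794 = -2079 ≡ 1313 (mod 3392)
1313 + 2665 = 3978 ≡ 586 (mod 3392)
586 - 155 = 431
431 + 1885 = 2316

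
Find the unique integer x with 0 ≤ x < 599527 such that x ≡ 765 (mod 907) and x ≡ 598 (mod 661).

41580

907⁻¹ mod 661: 907·352 ≡ 1 (mod 661), so 907⁻¹ ≡ 352.
x = 765 + 907·((598 − 765)·352 mod 661) = 765 + 907·45 = 41580.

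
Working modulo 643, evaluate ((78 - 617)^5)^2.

78 - 617 = -539 ≡ 104 (mod 643)
(104)^5 ≡ 23 (mod 643)
(23)^2 ≡ 529 (mod 643)

529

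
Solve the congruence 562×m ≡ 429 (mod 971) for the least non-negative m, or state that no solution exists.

gcd(562, 971) = 1, so a unique solution mod 971 exists.
562⁻¹ ≡ 641 (mod 971).
m ≡ 641×429 ≡ 196 (mod 971).

196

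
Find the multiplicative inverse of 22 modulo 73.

73 = 3×22 + 7
22 = 3×7 + 1
7 = 7×1 + 0
gcd(22, 73) = 1, so the inverse exists.
Back-substitute for 1:
1 = 1×22 − 3×7
  = −3×73 + 10×22
So 22⁻¹ ≡ 10 (mod 73).

10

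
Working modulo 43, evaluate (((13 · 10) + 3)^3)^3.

13 · 10 = 130 ≡ 1 (mod 43)
1 + 3 = 4
(4)^3 ≡ 21 (mod 43)
(21)^3 ≡ 16 (mod 43)

16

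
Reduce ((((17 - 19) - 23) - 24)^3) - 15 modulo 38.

17 - 19 = -2 ≡ 36 (mod 38)
36 - 23 = 13
13 - 24 = -11 ≡ 27 (mod 38)
(27)^3 ≡ 37 (mod 38)
37 - 15 = 22

22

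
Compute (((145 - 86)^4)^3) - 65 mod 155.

145 - 86 = 59
(59)^4 ≡ 81 (mod 155)
(81)^3 ≡ 101 (mod 155)
101 - 65 = 36

36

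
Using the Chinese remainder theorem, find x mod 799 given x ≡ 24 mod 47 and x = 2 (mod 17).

682

47⁻¹ mod 17: 47·4 ≡ 1 (mod 17), so 47⁻¹ ≡ 4.
x = 24 + 47·((2 − 24)·4 mod 17) = 24 + 47·14 = 682.
Check: 682 mod 47 = 24, 682 mod 17 = 2. ✓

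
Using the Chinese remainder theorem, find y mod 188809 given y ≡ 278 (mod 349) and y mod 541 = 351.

154536

349⁻¹ mod 541: 349·510 ≡ 1 (mod 541), so 349⁻¹ ≡ 510.
y = 278 + 349·((351 − 278)·510 mod 541) = 278 + 349·442 = 154536.
Check: 154536 mod 349 = 278, 154536 mod 541 = 351. ✓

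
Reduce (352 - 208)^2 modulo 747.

352 - 208 = 144
(144)^2 ≡ 567 (mod 747)

567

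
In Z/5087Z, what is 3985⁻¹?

4630

Apply the Euclidean algorithm and back-substitute:
5087 = 1·3985 + 1102
3985 = 3·1102 + 679
1102 = 1·679 + 423
679 = 1·423 + 256
423 = 1·256 + 167
256 = 1·167 + 89
167 = 1·89 + 78
89 = 1·78 + 11
78 = 7·11 + 1
11 = 11·1 + 0
gcd(3985, 5087) = 1, so the inverse exists.
Bézout: 1 = 358·5087 − 457·3985.
So 3985⁻¹ ≡ −457 ≡ 4630 (mod 5087).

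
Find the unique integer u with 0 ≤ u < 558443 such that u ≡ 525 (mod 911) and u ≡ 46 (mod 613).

911⁻¹ mod 613: 911×72 ≡ 1 (mod 613), so 911⁻¹ ≡ 72.
u = 525 + 911×((46 − 525)×72 mod 613) = 525 + 911×453 = 413208.

413208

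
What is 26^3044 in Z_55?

36

3044 in binary is 101111100100, i.e. 3044 = 2048 + 512 + 256 + 128 + 64 + 32 + 4.
26^1 ≡ 26 (mod 55)
26^2 ≡ 26^2 = 676 ≡ 16 (mod 55)
26^4 ≡ 16^2 = 256 ≡ 36 (mod 55)
26^8 ≡ 36^2 = 1296 ≡ 31 (mod 55)
26^16 ≡ 31^2 = 961 ≡ 26 (mod 55)
26^32 ≡ 26^2 = 676 ≡ 16 (mod 55)
26^64 ≡ 16^2 = 256 ≡ 36 (mod 55)
26^128 ≡ 36^2 = 1296 ≡ 31 (mod 55)
26^256 ≡ 31^2 = 961 ≡ 26 (mod 55)
26^512 ≡ 26^2 = 676 ≡ 16 (mod 55)
26^1024 ≡ 16^2 = 256 ≡ 36 (mod 55)
26^2048 ≡ 36^2 = 1296 ≡ 31 (mod 55)
26^3044 = 26^2048 * 26^512 * 26^256 * 26^128 * 26^64 * 26^32 * 26^4 ≡ 31 * 16 * 26 * 31 * 36 * 16 * 36 (mod 55).
Accumulate the product:
31 * 16 = 496 ≡ 1
1 * 26 = 26
26 * 31 = 806 ≡ 36
36 * 36 = 1296 ≡ 31
31 * 16 = 496 ≡ 1
1 * 36 = 36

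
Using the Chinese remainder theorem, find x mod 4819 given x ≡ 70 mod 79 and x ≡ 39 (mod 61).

79⁻¹ mod 61: 79*17 ≡ 1 (mod 61), so 79⁻¹ ≡ 17.
x = 70 + 79*((39 − 70)*17 mod 61) = 70 + 79*22 = 1808.

1808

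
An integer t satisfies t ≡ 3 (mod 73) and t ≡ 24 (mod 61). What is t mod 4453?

1244

73⁻¹ mod 61: 73*56 ≡ 1 (mod 61), so 73⁻¹ ≡ 56.
t = 3 + 73*((24 − 3)*56 mod 61) = 3 + 73*17 = 1244.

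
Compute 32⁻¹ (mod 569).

409

569 = 17*32 + 25
32 = 1*25 + 7
25 = 3*7 + 4
7 = 1*4 + 3
4 = 1*3 + 1
3 = 3*1 + 0
gcd(32, 569) = 1, so the inverse exists.
Back-substitute for 1:
1 = 1*4 − 1*3
  = −1*7 + 2*4
  = 2*25 − 7*7
  = −7*32 + 9*25
  = 9*569 − 160*32
So 32⁻¹ ≡ −160 ≡ 409 (mod 569).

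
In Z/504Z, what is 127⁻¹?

127

Apply the Euclidean algorithm and back-substitute:
504 = 3*127 + 123
127 = 1*123 + 4
123 = 30*4 + 3
4 = 1*3 + 1
3 = 3*1 + 0
gcd(127, 504) = 1, so the inverse exists.
Bézout: 1 = −32*504 + 127*127.
So 127⁻¹ ≡ 127 (mod 504).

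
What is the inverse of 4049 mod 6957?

6957 = 1×4049 + 2908
4049 = 1×2908 + 1141
2908 = 2×1141 + 626
1141 = 1×626 + 515
626 = 1×515 + 111
515 = 4×111 + 71
111 = 1×71 + 40
71 = 1×40 + 31
40 = 1×31 + 9
31 = 3×9 + 4
9 = 2×4 + 1
4 = 4×1 + 0
gcd(4049, 6957) = 1, so the inverse exists.
Bézout: 1 = 912×6957 − 1567×4049.
So 4049⁻¹ ≡ −1567 ≡ 5390 (mod 6957).

5390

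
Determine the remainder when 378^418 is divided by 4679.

288

Compute successive squares:
418 in binary is 110100010, i.e. 418 = 256 + 128 + 32 + 2.
378^1 ≡ 378 (mod 4679)
378^2 ≡ 378^2 = 142884 ≡ 2514 (mod 4679)
378^4 ≡ 2514^2 = 6320196 ≡ 3546 (mod 4679)
378^8 ≡ 3546^2 = 12574116 ≡ 1643 (mod 4679)
378^16 ≡ 1643^2 = 2699449 ≡ 4345 (mod 4679)
378^32 ≡ 4345^2 = 18879025 ≡ 3939 (mod 4679)
378^64 ≡ 3939^2 = 15515721 ≡ 157 (mod 4679)
378^128 ≡ 157^2 = 24649 ≡ 1254 (mod 4679)
378^256 ≡ 1254^2 = 1572516 ≡ 372 (mod 4679)
378^418 = 378^256 * 378^128 * 378^32 * 378^2 ≡ 372 * 1254 * 3939 * 2514 (mod 4679).
Accumulate the product:
372 * 1254 = 466488 ≡ 3267
3267 * 3939 = 12868713 ≡ 1463
1463 * 2514 = 3677982 ≡ 288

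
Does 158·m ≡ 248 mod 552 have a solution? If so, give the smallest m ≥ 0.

40

gcd(158, 552) = 2, and 2 | 248, so solutions exist.
Divide through by 2: 79·m ≡ 124 (mod 276).
79⁻¹ ≡ 7 (mod 276).
m ≡ 7·124 ≡ 40 (mod 276).
The smallest non-negative solution is m = 40.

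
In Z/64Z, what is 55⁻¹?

7

Apply the Euclidean algorithm and back-substitute:
64 = 1×55 + 9
55 = 6×9 + 1
9 = 9×1 + 0
gcd(55, 64) = 1, so the inverse exists.
Back-substitute for 1:
1 = 1×55 − 6×9
  = −6×64 + 7×55
So 55⁻¹ ≡ 7 (mod 64).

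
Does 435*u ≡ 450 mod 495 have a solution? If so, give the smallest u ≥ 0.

9

gcd(435, 495) = 15, and 15 | 450, so solutions exist.
Divide through by 15: 29*u mod 33 = 30.
29⁻¹ ≡ 8 (mod 33).
u ≡ 8*30 ≡ 9 (mod 33).
The smallest non-negative solution is u = 9.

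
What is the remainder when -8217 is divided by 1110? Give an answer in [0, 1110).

-8217 = -8×1110 + 663, so -8217 ≡ 663 (mod 1110).

663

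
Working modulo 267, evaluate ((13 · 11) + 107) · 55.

133

13 · 11 = 143
143 + 107 = 250
250 · 55 = 13750 ≡ 133 (mod 267)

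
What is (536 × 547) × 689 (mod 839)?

741

536 × 547 = 293192 ≡ 381 (mod 839)
381 × 689 = 262509 ≡ 741 (mod 839)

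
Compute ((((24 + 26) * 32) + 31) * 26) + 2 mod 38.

0

24 + 26 = 50 ≡ 12 (mod 38)
12 * 32 = 384 ≡ 4 (mod 38)
4 + 31 = 35
35 * 26 = 910 ≡ 36 (mod 38)
36 + 2 = 38 ≡ 0 (mod 38)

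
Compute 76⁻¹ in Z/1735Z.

1735 = 22×76 + 63
76 = 1×63 + 13
63 = 4×13 + 11
13 = 1×11 + 2
11 = 5×2 + 1
2 = 2×1 + 0
gcd(76, 1735) = 1, so the inverse exists.
Bézout: 1 = 35×1735 − 799×76.
So 76⁻¹ ≡ −799 ≡ 936 (mod 1735).

936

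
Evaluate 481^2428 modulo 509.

Compute successive squares:
2428 in binary is 100101111100, i.e. 2428 = 2048 + 256 + 64 + 32 + 16 + 8 + 4.
481^1 ≡ 481 (mod 509)
481^2 ≡ 481^2 = 231361 ≡ 275 (mod 509)
481^4 ≡ 275^2 = 75625 ≡ 293 (mod 509)
481^8 ≡ 293^2 = 85849 ≡ 337 (mod 509)
481^16 ≡ 337^2 = 113569 ≡ 62 (mod 509)
481^32 ≡ 62^2 = 3844 ≡ 281 (mod 509)
481^64 ≡ 281^2 = 78961 ≡ 66 (mod 509)
481^128 ≡ 66^2 = 4356 ≡ 284 (mod 509)
481^256 ≡ 284^2 = 80656 ≡ 234 (mod 509)
481^512 ≡ 234^2 = 54756 ≡ 293 (mod 509)
481^1024 ≡ 293^2 = 85849 ≡ 337 (mod 509)
481^2048 ≡ 337^2 = 113569 ≡ 62 (mod 509)
481^2428 = 481^2048 × 481^256 × 481^64 × 481^32 × 481^16 × 481^8 × 481^4 ≡ 62 × 234 × 66 × 281 × 62 × 337 × 293 (mod 509).
Accumulate the product:
62 × 234 = 14508 ≡ 256
256 × 66 = 16896 ≡ 99
99 × 281 = 27819 ≡ 333
333 × 62 = 20646 ≡ 286
286 × 337 = 96382 ≡ 181
181 × 293 = 53033 ≡ 97

97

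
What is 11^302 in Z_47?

11^1 ≡ 11 (mod 47)
11^2 ≡ 11^2 = 121 ≡ 27 (mod 47)
11^4 ≡ 27^2 = 729 ≡ 24 (mod 47)
11^8 ≡ 24^2 = 576 ≡ 12 (mod 47)
11^16 ≡ 12^2 = 144 ≡ 3 (mod 47)
11^32 ≡ 3^2 = 9 (mod 47)
11^64 ≡ 9^2 = 81 ≡ 34 (mod 47)
11^128 ≡ 34^2 = 1156 ≡ 28 (mod 47)
11^256 ≡ 28^2 = 784 ≡ 32 (mod 47)
11^302 = 11^256 * 11^32 * 11^8 * 11^4 * 11^2 ≡ 32 * 9 * 12 * 24 * 27 (mod 47).
Accumulate the product:
32 * 9 = 288 ≡ 6
6 * 12 = 72 ≡ 25
25 * 24 = 600 ≡ 36
36 * 27 = 972 ≡ 32

32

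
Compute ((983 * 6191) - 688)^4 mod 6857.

983 * 6191 = 6085753 ≡ 3594 (mod 6857)
3594 - 688 = 2906
(2906)^4 ≡ 330 (mod 6857)

330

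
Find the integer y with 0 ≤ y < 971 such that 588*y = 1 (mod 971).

180

971 = 1·588 + 383
588 = 1·383 + 205
383 = 1·205 + 178
205 = 1·178 + 27
178 = 6·27 + 16
27 = 1·16 + 11
16 = 1·11 + 5
11 = 2·5 + 1
5 = 5·1 + 0
gcd(588, 971) = 1, so the inverse exists.
Back-substitute for 1:
1 = 1·11 − 2·5
  = −2·16 + 3·11
  = 3·27 − 5·16
  = −5·178 + 33·27
  = 33·205 − 38·178
  = −38·383 + 71·205
  = 71·588 − 109·383
  = −109·971 + 180·588
So 588⁻¹ ≡ 180 (mod 971).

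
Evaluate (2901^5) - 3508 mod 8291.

(2901)^5 ≡ 922 (mod 8291)
922 - 3508 = -2586 ≡ 5705 (mod 8291)

5705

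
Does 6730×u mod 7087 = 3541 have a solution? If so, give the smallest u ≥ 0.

gcd(6730, 7087) = 1, so a unique solution mod 7087 exists.
6730⁻¹ ≡ 4546 (mod 7087).
u ≡ 4546×3541 ≡ 2809 (mod 7087).

2809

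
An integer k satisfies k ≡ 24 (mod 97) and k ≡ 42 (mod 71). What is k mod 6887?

97⁻¹ mod 71: 97·41 ≡ 1 (mod 71), so 97⁻¹ ≡ 41.
k = 24 + 97·((42 − 24)·41 mod 71) = 24 + 97·28 = 2740.

2740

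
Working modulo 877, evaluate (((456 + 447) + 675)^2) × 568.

871

456 + 447 = 903 ≡ 26 (mod 877)
26 + 675 = 701
(701)^2 ≡ 281 (mod 877)
281 × 568 = 159608 ≡ 871 (mod 877)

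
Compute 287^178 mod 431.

256

Using repeated squaring:
287^1 ≡ 287 (mod 431)
287^2 ≡ 287^2 = 82369 ≡ 48 (mod 431)
287^4 ≡ 48^2 = 2304 ≡ 149 (mod 431)
287^8 ≡ 149^2 = 22201 ≡ 220 (mod 431)
287^16 ≡ 220^2 = 48400 ≡ 128 (mod 431)
287^32 ≡ 128^2 = 16384 ≡ 6 (mod 431)
287^64 ≡ 6^2 = 36 (mod 431)
287^128 ≡ 36^2 = 1296 ≡ 3 (mod 431)
287^178 = 287^128 × 287^32 × 287^16 × 287^2 ≡ 3 × 6 × 128 × 48 (mod 431).
Accumulate the product:
3 × 6 = 18
18 × 128 = 2304 ≡ 149
149 × 48 = 7152 ≡ 256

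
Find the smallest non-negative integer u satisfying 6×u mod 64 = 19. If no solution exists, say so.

gcd(6, 64) = 2, and 2 does not divide 19.
So the congruence has no solution.

no solution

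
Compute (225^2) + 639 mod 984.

(225)^2 ≡ 441 (mod 984)
441 + 639 = 1080 ≡ 96 (mod 984)

96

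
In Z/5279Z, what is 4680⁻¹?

Apply the Euclidean algorithm and back-substitute:
5279 = 1×4680 + 599
4680 = 7×599 + 487
599 = 1×487 + 112
487 = 4×112 + 39
112 = 2×39 + 34
39 = 1×34 + 5
34 = 6×5 + 4
5 = 1×4 + 1
4 = 4×1 + 0
gcd(4680, 5279) = 1, so the inverse exists.
Back-substitute for 1:
1 = 1×5 − 1×4
  = −1×34 + 7×5
  = 7×39 − 8×34
  = −8×112 + 23×39
  = 23×487 − 100×112
  = −100×599 + 123×487
  = 123×4680 − 961×599
  = −961×5279 + 1084×4680
So 4680⁻¹ ≡ 1084 (mod 5279).

1084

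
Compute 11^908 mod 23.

9

11^1 ≡ 11 (mod 23)
11^2 ≡ 11^2 = 121 ≡ 6 (mod 23)
11^4 ≡ 6^2 = 36 ≡ 13 (mod 23)
11^8 ≡ 13^2 = 169 ≡ 8 (mod 23)
11^16 ≡ 8^2 = 64 ≡ 18 (mod 23)
11^32 ≡ 18^2 = 324 ≡ 2 (mod 23)
11^64 ≡ 2^2 = 4 (mod 23)
11^128 ≡ 4^2 = 16 (mod 23)
11^256 ≡ 16^2 = 256 ≡ 3 (mod 23)
11^512 ≡ 3^2 = 9 (mod 23)
11^908 = 11^512 * 11^256 * 11^128 * 11^8 * 11^4 ≡ 9 * 3 * 16 * 8 * 13 (mod 23).
Accumulate the product:
9 * 3 = 27 ≡ 4
4 * 16 = 64 ≡ 18
18 * 8 = 144 ≡ 6
6 * 13 = 78 ≡ 9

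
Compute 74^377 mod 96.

32

By square-and-multiply:
377 in binary is 101111001, i.e. 377 = 256 + 64 + 32 + 16 + 8 + 1.
74^1 ≡ 74 (mod 96)
74^2 ≡ 74^2 = 5476 ≡ 4 (mod 96)
74^4 ≡ 4^2 = 16 (mod 96)
74^8 ≡ 16^2 = 256 ≡ 64 (mod 96)
74^16 ≡ 64^2 = 4096 ≡ 64 (mod 96)
74^32 ≡ 64^2 = 4096 ≡ 64 (mod 96)
74^64 ≡ 64^2 = 4096 ≡ 64 (mod 96)
74^128 ≡ 64^2 = 4096 ≡ 64 (mod 96)
74^256 ≡ 64^2 = 4096 ≡ 64 (mod 96)
74^377 = 74^256 · 74^64 · 74^32 · 74^16 · 74^8 · 74^1 ≡ 64 · 64 · 64 · 64 · 64 · 74 (mod 96).
Accumulate the product:
64 · 64 = 4096 ≡ 64
64 · 64 = 4096 ≡ 64
64 · 64 = 4096 ≡ 64
64 · 64 = 4096 ≡ 64
64 · 74 = 4736 ≡ 32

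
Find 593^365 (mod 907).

620

Compute successive squares:
593^1 ≡ 593 (mod 907)
593^2 ≡ 593^2 = 351649 ≡ 640 (mod 907)
593^4 ≡ 640^2 = 409600 ≡ 543 (mod 907)
593^8 ≡ 543^2 = 294849 ≡ 74 (mod 907)
593^16 ≡ 74^2 = 5476 ≡ 34 (mod 907)
593^32 ≡ 34^2 = 1156 ≡ 249 (mod 907)
593^64 ≡ 249^2 = 62001 ≡ 325 (mod 907)
593^128 ≡ 325^2 = 105625 ≡ 413 (mod 907)
593^256 ≡ 413^2 = 170569 ≡ 53 (mod 907)
593^365 = 593^256 * 593^64 * 593^32 * 593^8 * 593^4 * 593^1 ≡ 53 * 325 * 249 * 74 * 543 * 593 (mod 907).
Accumulate the product:
53 * 325 = 17225 ≡ 899
899 * 249 = 223851 ≡ 729
729 * 74 = 53946 ≡ 433
433 * 543 = 235119 ≡ 206
206 * 593 = 122158 ≡ 620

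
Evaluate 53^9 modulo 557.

Using repeated squaring:
9 in binary is 1001, i.e. 9 = 8 + 1.
53^1 ≡ 53 (mod 557)
53^2 ≡ 53^2 = 2809 ≡ 24 (mod 557)
53^4 ≡ 24^2 = 576 ≡ 19 (mod 557)
53^8 ≡ 19^2 = 361 (mod 557)
53^9 = 53^8 × 53^1 ≡ 361 × 53 (mod 557).
361 × 53 = 19133 ≡ 195 (mod 557).

195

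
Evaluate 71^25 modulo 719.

By square-and-multiply:
25 in binary is 11001, i.e. 25 = 16 + 8 + 1.
71^1 ≡ 71 (mod 719)
71^2 ≡ 71^2 = 5041 ≡ 8 (mod 719)
71^4 ≡ 8^2 = 64 (mod 719)
71^8 ≡ 64^2 = 4096 ≡ 501 (mod 719)
71^16 ≡ 501^2 = 251001 ≡ 70 (mod 719)
71^25 = 71^16 * 71^8 * 71^1 ≡ 70 * 501 * 71 (mod 719).
Accumulate the product:
70 * 501 = 35070 ≡ 558
558 * 71 = 39618 ≡ 73

73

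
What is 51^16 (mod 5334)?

177

By square-and-multiply:
51^1 ≡ 51 (mod 5334)
51^2 ≡ 51^2 = 2601 (mod 5334)
51^4 ≡ 2601^2 = 6765201 ≡ 1689 (mod 5334)
51^8 ≡ 1689^2 = 2852721 ≡ 4365 (mod 5334)
51^16 ≡ 4365^2 = 19053225 ≡ 177 (mod 5334)
So 51^16 ≡ 177 (mod 5334).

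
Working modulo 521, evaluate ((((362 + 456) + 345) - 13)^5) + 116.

362 + 456 = 818 ≡ 297 (mod 521)
297 + 345 = 642 ≡ 121 (mod 521)
121 - 13 = 108
(108)^5 ≡ 214 (mod 521)
214 + 116 = 330

330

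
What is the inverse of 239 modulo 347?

151

347 = 1·239 + 108
239 = 2·108 + 23
108 = 4·23 + 16
23 = 1·16 + 7
16 = 2·7 + 2
7 = 3·2 + 1
2 = 2·1 + 0
gcd(239, 347) = 1, so the inverse exists.
Back-substitute for 1:
1 = 1·7 − 3·2
  = −3·16 + 7·7
  = 7·23 − 10·16
  = −10·108 + 47·23
  = 47·239 − 104·108
  = −104·347 + 151·239
So 239⁻¹ ≡ 151 (mod 347).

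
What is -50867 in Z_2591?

-50867 = -20·2591 + 953, so -50867 ≡ 953 (mod 2591).

953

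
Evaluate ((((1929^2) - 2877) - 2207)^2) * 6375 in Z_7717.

3763

(1929)^2 ≡ 1447 (mod 7717)
1447 - 2877 = -1430 ≡ 6287 (mod 7717)
6287 - 2207 = 4080
(4080)^2 ≡ 831 (mod 7717)
831 * 6375 = 5297625 ≡ 3763 (mod 7717)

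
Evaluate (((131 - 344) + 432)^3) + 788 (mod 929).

44

131 - 344 = -213 ≡ 716 (mod 929)
716 + 432 = 1148 ≡ 219 (mod 929)
(219)^3 ≡ 185 (mod 929)
185 + 788 = 973 ≡ 44 (mod 929)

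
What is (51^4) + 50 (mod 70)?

(51)^4 ≡ 51 (mod 70)
51 + 50 = 101 ≡ 31 (mod 70)

31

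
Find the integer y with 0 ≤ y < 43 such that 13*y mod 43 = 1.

43 = 3*13 + 4
13 = 3*4 + 1
4 = 4*1 + 0
gcd(13, 43) = 1, so the inverse exists.
Bézout: 1 = −3*43 + 10*13.
So 13⁻¹ ≡ 10 (mod 43).

10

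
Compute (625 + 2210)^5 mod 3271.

2042

625 + 2210 = 2835
(2835)^5 ≡ 2042 (mod 3271)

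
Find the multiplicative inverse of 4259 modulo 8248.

947

Run the extended Euclidean algorithm:
8248 = 1*4259 + 3989
4259 = 1*3989 + 270
3989 = 14*270 + 209
270 = 1*209 + 61
209 = 3*61 + 26
61 = 2*26 + 9
26 = 2*9 + 8
9 = 1*8 + 1
8 = 8*1 + 0
gcd(4259, 8248) = 1, so the inverse exists.
Back-substitute for 1:
1 = 1*9 − 1*8
  = −1*26 + 3*9
  = 3*61 − 7*26
  = −7*209 + 24*61
  = 24*270 − 31*209
  = −31*3989 + 458*270
  = 458*4259 − 489*3989
  = −489*8248 + 947*4259
So 4259⁻¹ ≡ 947 (mod 8248).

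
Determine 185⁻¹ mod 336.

Run the extended Euclidean algorithm:
336 = 1×185 + 151
185 = 1×151 + 34
151 = 4×34 + 15
34 = 2×15 + 4
15 = 3×4 + 3
4 = 1×3 + 1
3 = 3×1 + 0
gcd(185, 336) = 1, so the inverse exists.
Bézout: 1 = −49×336 + 89×185.
So 185⁻¹ ≡ 89 (mod 336).

89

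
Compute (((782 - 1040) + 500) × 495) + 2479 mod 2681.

782 - 1040 = -258 ≡ 2423 (mod 2681)
2423 + 500 = 2923 ≡ 242 (mod 2681)
242 × 495 = 119790 ≡ 1826 (mod 2681)
1826 + 2479 = 4305 ≡ 1624 (mod 2681)

1624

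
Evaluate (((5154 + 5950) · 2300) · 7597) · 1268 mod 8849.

5154 + 5950 = 11104 ≡ 2255 (mod 8849)
2255 · 2300 = 5186500 ≡ 986 (mod 8849)
986 · 7597 = 7490642 ≡ 4388 (mod 8849)
4388 · 1268 = 5563984 ≡ 6812 (mod 8849)

6812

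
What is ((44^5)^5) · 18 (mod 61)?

(44)^5 ≡ 40 (mod 61)
(40)^5 ≡ 32 (mod 61)
32 · 18 = 576 ≡ 27 (mod 61)

27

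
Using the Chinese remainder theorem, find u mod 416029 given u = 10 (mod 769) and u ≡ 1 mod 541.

279157

769⁻¹ mod 541: 769*140 ≡ 1 (mod 541), so 769⁻¹ ≡ 140.
u = 10 + 769*((1 − 10)*140 mod 541) = 10 + 769*363 = 279157.
Check: 279157 mod 769 = 10, 279157 mod 541 = 1. ✓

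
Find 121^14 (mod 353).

By square-and-multiply:
121^1 ≡ 121 (mod 353)
121^2 ≡ 121^2 = 14641 ≡ 168 (mod 353)
121^4 ≡ 168^2 = 28224 ≡ 337 (mod 353)
121^8 ≡ 337^2 = 113569 ≡ 256 (mod 353)
121^14 = 121^8 · 121^4 · 121^2 ≡ 256 · 337 · 168 (mod 353).
Accumulate the product:
256 · 337 = 86272 ≡ 140
140 · 168 = 23520 ≡ 222

222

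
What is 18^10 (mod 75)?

24

18^1 ≡ 18 (mod 75)
18^2 ≡ 18^2 = 324 ≡ 24 (mod 75)
18^4 ≡ 24^2 = 576 ≡ 51 (mod 75)
18^8 ≡ 51^2 = 2601 ≡ 51 (mod 75)
18^10 = 18^8 * 18^2 ≡ 51 * 24 (mod 75).
51 * 24 = 1224 ≡ 24 (mod 75).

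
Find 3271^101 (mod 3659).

2632

Compute successive squares:
101 in binary is 1100101, i.e. 101 = 64 + 32 + 4 + 1.
3271^1 ≡ 3271 (mod 3659)
3271^2 ≡ 3271^2 = 10699441 ≡ 525 (mod 3659)
3271^4 ≡ 525^2 = 275625 ≡ 1200 (mod 3659)
3271^8 ≡ 1200^2 = 1440000 ≡ 2013 (mod 3659)
3271^16 ≡ 2013^2 = 4052169 ≡ 1656 (mod 3659)
3271^32 ≡ 1656^2 = 2742336 ≡ 1745 (mod 3659)
3271^64 ≡ 1745^2 = 3045025 ≡ 737 (mod 3659)
3271^101 = 3271^64 · 3271^32 · 3271^4 · 3271^1 ≡ 737 · 1745 · 1200 · 3271 (mod 3659).
Accumulate the product:
737 · 1745 = 1286065 ≡ 1756
1756 · 1200 = 2107200 ≡ 3275
3275 · 3271 = 10712525 ≡ 2632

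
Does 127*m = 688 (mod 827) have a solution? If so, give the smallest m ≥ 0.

51

gcd(127, 827) = 1, so a unique solution mod 827 exists.
127⁻¹ ≡ 547 (mod 827).
m ≡ 547*688 ≡ 51 (mod 827).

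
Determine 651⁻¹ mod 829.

829 = 1×651 + 178
651 = 3×178 + 117
178 = 1×117 + 61
117 = 1×61 + 56
61 = 1×56 + 5
56 = 11×5 + 1
5 = 5×1 + 0
gcd(651, 829) = 1, so the inverse exists.
Bézout: 1 = −128×829 + 163×651.
So 651⁻¹ ≡ 163 (mod 829).

163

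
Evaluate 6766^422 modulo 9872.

176

Using repeated squaring:
422 in binary is 110100110, i.e. 422 = 256 + 128 + 32 + 4 + 2.
6766^1 ≡ 6766 (mod 9872)
6766^2 ≡ 6766^2 = 45778756 ≡ 2292 (mod 9872)
6766^4 ≡ 2292^2 = 5253264 ≡ 1360 (mod 9872)
6766^8 ≡ 1360^2 = 1849600 ≡ 3536 (mod 9872)
6766^16 ≡ 3536^2 = 12503296 ≡ 5344 (mod 9872)
6766^32 ≡ 5344^2 = 28558336 ≡ 8512 (mod 9872)
6766^64 ≡ 8512^2 = 72454144 ≡ 3536 (mod 9872)
6766^128 ≡ 3536^2 = 12503296 ≡ 5344 (mod 9872)
6766^256 ≡ 5344^2 = 28558336 ≡ 8512 (mod 9872)
6766^422 = 6766^256 · 6766^128 · 6766^32 · 6766^4 · 6766^2 ≡ 8512 · 5344 · 8512 · 1360 · 2292 (mod 9872).
Accumulate the product:
8512 · 5344 = 45488128 ≡ 7824
7824 · 8512 = 66597888 ≡ 1376
1376 · 1360 = 1871360 ≡ 5552
5552 · 2292 = 12725184 ≡ 176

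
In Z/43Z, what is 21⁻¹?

41

Run the extended Euclidean algorithm:
43 = 2*21 + 1
21 = 21*1 + 0
gcd(21, 43) = 1, so the inverse exists.
Back-substitute for 1:
1 = 1*43 − 2*21
So 21⁻¹ ≡ −2 ≡ 41 (mod 43).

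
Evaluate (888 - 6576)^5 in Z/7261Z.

888 - 6576 = -5688 ≡ 1573 (mod 7261)
(1573)^5 ≡ 3246 (mod 7261)

3246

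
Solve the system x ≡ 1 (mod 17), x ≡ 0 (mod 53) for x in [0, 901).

17⁻¹ mod 53: 17*25 ≡ 1 (mod 53), so 17⁻¹ ≡ 25.
x = 1 + 17*((0 − 1)*25 mod 53) = 1 + 17*28 = 477.

477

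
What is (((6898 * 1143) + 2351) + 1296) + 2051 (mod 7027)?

5818

6898 * 1143 = 7884414 ≡ 120 (mod 7027)
120 + 2351 = 2471
2471 + 1296 = 3767
3767 + 2051 = 5818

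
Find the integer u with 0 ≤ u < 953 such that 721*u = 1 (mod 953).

Apply the Euclidean algorithm and back-substitute:
953 = 1*721 + 232
721 = 3*232 + 25
232 = 9*25 + 7
25 = 3*7 + 4
7 = 1*4 + 3
4 = 1*3 + 1
3 = 3*1 + 0
gcd(721, 953) = 1, so the inverse exists.
Back-substitute for 1:
1 = 1*4 − 1*3
  = −1*7 + 2*4
  = 2*25 − 7*7
  = −7*232 + 65*25
  = 65*721 − 202*232
  = −202*953 + 267*721
So 721⁻¹ ≡ 267 (mod 953).

267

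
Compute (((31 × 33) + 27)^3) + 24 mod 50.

31 × 33 = 1023 ≡ 23 (mod 50)
23 + 27 = 50 ≡ 0 (mod 50)
(0)^3 ≡ 0 (mod 50)
0 + 24 = 24

24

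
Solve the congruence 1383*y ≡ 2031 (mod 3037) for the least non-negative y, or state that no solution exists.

1991

gcd(1383, 3037) = 1, so a unique solution mod 3037 exists.
1383⁻¹ ≡ 2712 (mod 3037).
y ≡ 2712*2031 ≡ 1991 (mod 3037).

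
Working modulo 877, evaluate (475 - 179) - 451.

722

475 - 179 = 296
296 - 451 = -155 ≡ 722 (mod 877)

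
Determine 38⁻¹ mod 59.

By the extended Euclidean algorithm:
59 = 1*38 + 21
38 = 1*21 + 17
21 = 1*17 + 4
17 = 4*4 + 1
4 = 4*1 + 0
gcd(38, 59) = 1, so the inverse exists.
Back-substitute for 1:
1 = 1*17 − 4*4
  = −4*21 + 5*17
  = 5*38 − 9*21
  = −9*59 + 14*38
So 38⁻¹ ≡ 14 (mod 59).

14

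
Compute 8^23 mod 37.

By square-and-multiply:
23 in binary is 10111, i.e. 23 = 16 + 4 + 2 + 1.
8^1 ≡ 8 (mod 37)
8^2 ≡ 8^2 = 64 ≡ 27 (mod 37)
8^4 ≡ 27^2 = 729 ≡ 26 (mod 37)
8^8 ≡ 26^2 = 676 ≡ 10 (mod 37)
8^16 ≡ 10^2 = 100 ≡ 26 (mod 37)
8^23 = 8^16 * 8^4 * 8^2 * 8^1 ≡ 26 * 26 * 27 * 8 (mod 37).
Accumulate the product:
26 * 26 = 676 ≡ 10
10 * 27 = 270 ≡ 11
11 * 8 = 88 ≡ 14

14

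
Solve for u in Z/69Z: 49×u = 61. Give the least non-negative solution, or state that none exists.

28

gcd(49, 69) = 1, so a unique solution mod 69 exists.
49⁻¹ ≡ 31 (mod 69).
u ≡ 31×61 ≡ 28 (mod 69).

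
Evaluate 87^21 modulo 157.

Compute successive squares:
21 in binary is 10101, i.e. 21 = 16 + 4 + 1.
87^1 ≡ 87 (mod 157)
87^2 ≡ 87^2 = 7569 ≡ 33 (mod 157)
87^4 ≡ 33^2 = 1089 ≡ 147 (mod 157)
87^8 ≡ 147^2 = 21609 ≡ 100 (mod 157)
87^16 ≡ 100^2 = 10000 ≡ 109 (mod 157)
87^21 = 87^16 × 87^4 × 87^1 ≡ 109 × 147 × 87 (mod 157).
Accumulate the product:
109 × 147 = 16023 ≡ 9
9 × 87 = 783 ≡ 155

155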